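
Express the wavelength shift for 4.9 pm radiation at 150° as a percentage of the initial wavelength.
92.3991%

Calculate the Compton shift:
Δλ = λ_C(1 - cos(150°))
Δλ = 2.4263 × (1 - cos(150°))
Δλ = 2.4263 × 1.8660
Δλ = 4.5276 pm

Percentage change:
(Δλ/λ₀) × 100 = (4.5276/4.9) × 100
= 92.3991%

(Intermediate values are shown rounded; full precision is carried through to the final answer.)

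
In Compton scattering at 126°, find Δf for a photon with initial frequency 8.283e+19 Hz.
4.271e+19 Hz (decrease)

Convert frequency to wavelength (c = 299792458 m/s):
λ₀ = c/f₀ = 299792458/8.283e+19 = 3.6193705e-12 m = 3.6194 pm

Calculate Compton shift:
Δλ = λ_C(1 - cos(126°)) = 3.8525 pm

Final wavelength:
λ' = λ₀ + Δλ = 3.6194 + 3.8525 = 7.4718 pm

Final frequency:
f' = c/λ' = 299792458/7.4718301e-12 = 4.0123029e+19 Hz

Frequency shift (decrease):
Δf = f₀ - f' = 8.283e+19 - 4.0123029e+19 = 4.271e+19 Hz

(Intermediate values are shown rounded; full precision is carried through to the final answer.)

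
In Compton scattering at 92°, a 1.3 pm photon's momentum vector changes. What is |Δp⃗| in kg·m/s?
5.4425e-22 kg·m/s

Photon momentum magnitude is p = h/λ.

Initial momentum:
p₀ = h/λ = 6.6261e-34/1.3000e-12 = 5.0970e-22 kg·m/s

After scattering:
λ' = λ + Δλ = 1.3 + 2.5110 = 3.8110 pm
p' = h/λ' = 6.6261e-34/3.8110e-12 = 1.7387e-22 kg·m/s

Momentum is a vector; the scattered photon's direction makes angle θ = 92° with the incident direction. The magnitude of the vector change Δp⃗ = p⃗₀ − p⃗' is found from the law of cosines:
|Δp⃗|² = p₀² + p'² − 2p₀p'cos θ
|Δp⃗|² = (5.0970e-22)² + (1.7387e-22)² − 2·5.0970e-22·1.7387e-22·cos(92°)
|Δp⃗| = 5.4425e-22 kg·m/s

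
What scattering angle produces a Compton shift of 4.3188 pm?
141.26°

From the Compton formula Δλ = λ_C(1 - cos θ), we can solve for θ:

cos θ = 1 - Δλ/λ_C

Given:
- Δλ = 4.3188 pm
- λ_C = h/(m_e·c) ≈ 2.42631024 pm

cos θ = 1 - 4.3188/2.42631024
cos θ = 1 - 1.779987
cos θ = -0.779987

θ = arccos(-0.779987)
θ = 141.26°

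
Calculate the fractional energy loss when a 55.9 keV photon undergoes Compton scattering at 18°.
0.0053 (or 0.53%)

Calculate initial and final photon energies:

Initial: E₀ = 55.9 keV → λ₀ = 22.1796 pm
Compton shift: Δλ = 0.1188 pm
Final wavelength: λ' = 22.2984 pm
Final energy: E' = 55.6023 keV

Fractional energy loss:
(E₀ - E')/E₀ = (55.9000 - 55.6023)/55.9000
= 0.2977/55.9000
= 0.0053
= 0.53%

(Intermediate values are shown rounded; full precision is carried through to the final answer.)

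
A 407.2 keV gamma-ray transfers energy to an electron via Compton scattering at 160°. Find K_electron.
247.2430 keV

By energy conservation: K_e = E_initial - E_final

First find the scattered photon energy:
Initial wavelength: λ = hc/E = 3.0448 pm
Compton shift: Δλ = λ_C(1 - cos(160°)) = 4.7063 pm
Final wavelength: λ' = 3.0448 + 4.7063 = 7.7511 pm
Final photon energy: E' = hc/λ' = 159.9570 keV

Electron kinetic energy:
K_e = E - E' = 407.2000 - 159.9570 = 247.2430 keV

(Intermediate values are shown rounded; full precision is carried through to the final answer.)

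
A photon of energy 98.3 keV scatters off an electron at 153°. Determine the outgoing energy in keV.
72.0796 keV

First convert energy to wavelength:
λ = hc/E, with hc ≈ 1239.842 keV·pm (i.e. 1239.842 eV·nm)

For E = 98.3 keV = 98300 eV:
λ = 1239.842 keV·pm / 98.3 keV
λ = 12.6128 pm

Calculate the Compton shift:
Δλ = λ_C(1 - cos(153°)) = 2.4263 × 1.8910
Δλ = 4.5882 pm

Final wavelength:
λ' = 12.6128 + 4.5882 = 17.2010 pm

Final energy:
E' = hc/λ' = 1239.842 / 17.2010 = 72.0796 keV

(Intermediate values are shown rounded; full precision is carried through to the final answer.)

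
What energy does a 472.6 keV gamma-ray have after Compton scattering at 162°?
168.5182 keV

First convert energy to wavelength:
λ = hc/E, with hc ≈ 1239.842 keV·pm (i.e. 1239.842 eV·nm)

For E = 472.6 keV = 472600 eV:
λ = 1239.842 keV·pm / 472.6 keV
λ = 2.6234 pm

Calculate the Compton shift:
Δλ = λ_C(1 - cos(162°)) = 2.4263 × 1.9511
Δλ = 4.7339 pm

Final wavelength:
λ' = 2.6234 + 4.7339 = 7.3573 pm

Final energy:
E' = hc/λ' = 1239.842 / 7.3573 = 168.5182 keV

(Intermediate values are shown rounded; full precision is carried through to the final answer.)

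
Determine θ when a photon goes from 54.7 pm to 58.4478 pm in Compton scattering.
123.00°

First find the wavelength shift:
Δλ = λ' - λ = 58.4478 - 54.7 = 3.7478 pm

Using Δλ = λ_C(1 - cos θ), with λ_C = h/(m_e·c) ≈ 2.42631024 pm:
cos θ = 1 - Δλ/λ_C
cos θ = 1 - 3.7478/2.42631024
cos θ = -0.544650

θ = arccos(-0.544650)
θ = 123.00°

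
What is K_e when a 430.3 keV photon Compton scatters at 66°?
143.3516 keV

By energy conservation: K_e = E_initial - E_final

First find the scattered photon energy:
Initial wavelength: λ = hc/E = 2.8813 pm
Compton shift: Δλ = λ_C(1 - cos(66°)) = 1.4394 pm
Final wavelength: λ' = 2.8813 + 1.4394 = 4.3208 pm
Final photon energy: E' = hc/λ' = 286.9484 keV

Electron kinetic energy:
K_e = E - E' = 430.3000 - 286.9484 = 143.3516 keV

(Intermediate values are shown rounded; full precision is carried through to the final answer.)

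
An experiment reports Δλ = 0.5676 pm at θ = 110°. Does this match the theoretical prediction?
No, inconsistent

Calculate the expected shift for θ = 110°:

Δλ_expected = λ_C(1 - cos(110°))
Δλ_expected = 2.4263 × (1 - cos(110°))
Δλ_expected = 2.4263 × 1.3420
Δλ_expected = 3.2562 pm

Given shift: 0.5676 pm
Expected shift: 3.2562 pm
Difference: 2.6885 pm

The values do not match. The given shift corresponds to θ ≈ 40.0°, not 110°.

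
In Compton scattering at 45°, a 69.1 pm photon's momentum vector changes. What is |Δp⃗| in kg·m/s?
7.3024e-24 kg·m/s

Photon momentum magnitude is p = h/λ.

Initial momentum:
p₀ = h/λ = 6.6261e-34/6.9100e-11 = 9.5891e-24 kg·m/s

After scattering:
λ' = λ + Δλ = 69.1 + 0.7106 = 69.8106 pm
p' = h/λ' = 6.6261e-34/6.9811e-11 = 9.4915e-24 kg·m/s

Momentum is a vector; the scattered photon's direction makes angle θ = 45° with the incident direction. The magnitude of the vector change Δp⃗ = p⃗₀ − p⃗' is found from the law of cosines:
|Δp⃗|² = p₀² + p'² − 2p₀p'cos θ
|Δp⃗|² = (9.5891e-24)² + (9.4915e-24)² − 2·9.5891e-24·9.4915e-24·cos(45°)
|Δp⃗| = 7.3024e-24 kg·m/s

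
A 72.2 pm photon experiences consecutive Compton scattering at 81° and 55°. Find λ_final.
75.2814 pm

Apply Compton shift twice:

First scattering at θ₁ = 81°:
Δλ₁ = λ_C(1 - cos(81°))
Δλ₁ = 2.4263 × 0.8436
Δλ₁ = 2.0468 pm

After first scattering:
λ₁ = 72.2 + 2.0468 = 74.2468 pm

Second scattering at θ₂ = 55°:
Δλ₂ = λ_C(1 - cos(55°))
Δλ₂ = 2.4263 × 0.4264
Δλ₂ = 1.0346 pm

Final wavelength:
λ₂ = 74.2468 + 1.0346 = 75.2814 pm

Total shift: Δλ_total = 2.0468 + 1.0346 = 3.0814 pm

(Intermediate values are shown rounded; full precision is carried through to the final answer.)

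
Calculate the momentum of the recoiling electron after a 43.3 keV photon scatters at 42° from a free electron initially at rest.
1.6416e-23 kg·m/s

The electron is initially at rest, so by conservation of momentum:
p⃗_e = p⃗₀ − p⃗'  (incident photon momentum minus scattered photon momentum)

Photon momentum magnitudes (p = h/λ = E/c):
λ₀ = hc/E₀ = 28.6338 pm → p₀ = h/λ₀ = 2.3141e-23 kg·m/s
Δλ = λ_C(1 − cos 42°) = 0.6232 pm
λ' = 29.2570 pm → p' = h/λ' = 2.2648e-23 kg·m/s

The scattered photon makes angle θ = 42° with the incident direction, so by the law of cosines:
|p⃗_e|² = p₀² + p'² − 2p₀p'cos θ
|p⃗_e|² = (2.3141e-23)² + (2.2648e-23)² − 2·2.3141e-23·2.2648e-23·cos(42°)
|p⃗_e| = 1.6416e-23 kg·m/s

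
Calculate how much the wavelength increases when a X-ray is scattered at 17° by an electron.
0.1060 pm

Using the Compton scattering formula:
Δλ = λ_C(1 - cos θ)

where λ_C = h/(m_e·c) ≈ 2.4263 pm is the Compton wavelength of an electron.

For θ = 17°:
cos(17°) = 0.9563
1 - cos(17°) = 0.0437

Δλ = 2.4263 × 0.0437
Δλ = 0.1060 pm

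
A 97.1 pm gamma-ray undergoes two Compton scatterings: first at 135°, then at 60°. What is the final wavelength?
102.4551 pm

Apply Compton shift twice:

First scattering at θ₁ = 135°:
Δλ₁ = λ_C(1 - cos(135°))
Δλ₁ = 2.4263 × 1.7071
Δλ₁ = 4.1420 pm

After first scattering:
λ₁ = 97.1 + 4.1420 = 101.2420 pm

Second scattering at θ₂ = 60°:
Δλ₂ = λ_C(1 - cos(60°))
Δλ₂ = 2.4263 × 0.5000
Δλ₂ = 1.2132 pm

Final wavelength:
λ₂ = 101.2420 + 1.2132 = 102.4551 pm

Total shift: Δλ_total = 4.1420 + 1.2132 = 5.3551 pm

(Intermediate values are shown rounded; full precision is carried through to the final answer.)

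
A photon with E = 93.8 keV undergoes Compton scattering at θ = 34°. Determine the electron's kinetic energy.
2.8541 keV

By energy conservation: K_e = E_initial - E_final

First find the scattered photon energy:
Initial wavelength: λ = hc/E = 13.2179 pm
Compton shift: Δλ = λ_C(1 - cos(34°)) = 0.4148 pm
Final wavelength: λ' = 13.2179 + 0.4148 = 13.6327 pm
Final photon energy: E' = hc/λ' = 90.9459 keV

Electron kinetic energy:
K_e = E - E' = 93.8000 - 90.9459 = 2.8541 keV

(Intermediate values are shown rounded; full precision is carried through to the final answer.)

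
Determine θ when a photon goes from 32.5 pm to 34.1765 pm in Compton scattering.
72.00°

First find the wavelength shift:
Δλ = λ' - λ = 34.1765 - 32.5 = 1.6765 pm

Using Δλ = λ_C(1 - cos θ), with λ_C = h/(m_e·c) ≈ 2.42631024 pm:
cos θ = 1 - Δλ/λ_C
cos θ = 1 - 1.6765/2.42631024
cos θ = 0.309033

θ = arccos(0.309033)
θ = 72.00°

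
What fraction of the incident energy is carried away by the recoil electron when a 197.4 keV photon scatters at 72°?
0.2107 (or 21.07%)

Calculate initial and final photon energies:

Initial: E₀ = 197.4 keV → λ₀ = 6.2809 pm
Compton shift: Δλ = 1.6765 pm
Final wavelength: λ' = 7.9574 pm
Final energy: E' = 155.8099 keV

Fractional energy loss:
(E₀ - E')/E₀ = (197.4000 - 155.8099)/197.4000
= 41.5901/197.4000
= 0.2107
= 21.07%

(Intermediate values are shown rounded; full precision is carried through to the final answer.)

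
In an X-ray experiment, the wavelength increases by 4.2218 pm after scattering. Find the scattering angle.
137.73°

From the Compton formula Δλ = λ_C(1 - cos θ), we can solve for θ:

cos θ = 1 - Δλ/λ_C

Given:
- Δλ = 4.2218 pm
- λ_C = h/(m_e·c) ≈ 2.42631024 pm

cos θ = 1 - 4.2218/2.42631024
cos θ = 1 - 1.740008
cos θ = -0.740008

θ = arccos(-0.740008)
θ = 137.73°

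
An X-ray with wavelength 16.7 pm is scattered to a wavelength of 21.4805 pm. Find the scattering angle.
166.00°

First find the wavelength shift:
Δλ = λ' - λ = 21.4805 - 16.7 = 4.7805 pm

Using Δλ = λ_C(1 - cos θ), with λ_C = h/(m_e·c) ≈ 2.42631024 pm:
cos θ = 1 - Δλ/λ_C
cos θ = 1 - 4.7805/2.42631024
cos θ = -0.970276

θ = arccos(-0.970276)
θ = 166.00°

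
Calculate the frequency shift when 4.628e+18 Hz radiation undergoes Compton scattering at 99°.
1.921e+17 Hz (decrease)

Convert frequency to wavelength (c = 299792458 m/s):
λ₀ = c/f₀ = 299792458/4.628e+18 = 6.4777973e-11 m = 64.7780 pm

Calculate Compton shift:
Δλ = λ_C(1 - cos(99°)) = 2.8059 pm

Final wavelength:
λ' = λ₀ + Δλ = 64.7780 + 2.8059 = 67.5838 pm

Final frequency:
f' = c/λ' = 299792458/6.7583842e-11 = 4.4358600e+18 Hz

Frequency shift (decrease):
Δf = f₀ - f' = 4.628e+18 - 4.4358600e+18 = 1.921e+17 Hz

(Intermediate values are shown rounded; full precision is carried through to the final answer.)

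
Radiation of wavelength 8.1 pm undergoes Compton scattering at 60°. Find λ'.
9.3132 pm

Using the Compton formula: λ' = λ + λ_C(1 − cos θ)

For θ = 60°, cos θ = 1/2 (exact) = 0.5000, so:
1 − cos 60° = 1 − (1/2) = 0.5000

Δλ = λ_C × 0.5000 = 2.4263 × 0.5000 = 1.2132 pm

λ' = 8.1 + 1.2132 = 9.3132 pm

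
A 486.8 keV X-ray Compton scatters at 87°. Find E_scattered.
255.8353 keV

First convert energy to wavelength:
λ = hc/E, with hc ≈ 1239.842 keV·pm (i.e. 1239.842 eV·nm)

For E = 486.8 keV = 486800 eV:
λ = 1239.842 keV·pm / 486.8 keV
λ = 2.5469 pm

Calculate the Compton shift:
Δλ = λ_C(1 - cos(87°)) = 2.4263 × 0.9477
Δλ = 2.2993 pm

Final wavelength:
λ' = 2.5469 + 2.2993 = 4.8462 pm

Final energy:
E' = hc/λ' = 1239.842 / 4.8462 = 255.8353 keV

(Intermediate values are shown rounded; full precision is carried through to the final answer.)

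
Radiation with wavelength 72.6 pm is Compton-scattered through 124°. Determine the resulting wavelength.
76.3831 pm

Using the Compton scattering formula:
λ' = λ + Δλ = λ + λ_C(1 - cos θ)

Given:
- Initial wavelength λ = 72.6 pm
- Scattering angle θ = 124°
- Compton wavelength λ_C ≈ 2.4263 pm

Calculate the shift:
Δλ = 2.4263 × (1 - cos(124°))
Δλ = 2.4263 × 1.5592
Δλ = 3.7831 pm

Final wavelength:
λ' = 72.6 + 3.7831 = 76.3831 pm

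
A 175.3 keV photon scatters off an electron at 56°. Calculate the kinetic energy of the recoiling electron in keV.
23.0268 keV

By energy conservation: K_e = E_initial - E_final

First find the scattered photon energy:
Initial wavelength: λ = hc/E = 7.0727 pm
Compton shift: Δλ = λ_C(1 - cos(56°)) = 1.0695 pm
Final wavelength: λ' = 7.0727 + 1.0695 = 8.1422 pm
Final photon energy: E' = hc/λ' = 152.2732 keV

Electron kinetic energy:
K_e = E - E' = 175.3000 - 152.2732 = 23.0268 keV

(Intermediate values are shown rounded; full precision is carried through to the final answer.)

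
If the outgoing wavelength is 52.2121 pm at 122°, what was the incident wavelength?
48.5000 pm

From λ' = λ + Δλ, we have λ = λ' - Δλ

First calculate the Compton shift:
Δλ = λ_C(1 - cos θ)
Δλ = 2.4263 × (1 - cos(122°))
Δλ = 2.4263 × 1.5299
Δλ = 3.7121 pm

Initial wavelength:
λ = λ' - Δλ
λ = 52.2121 - 3.7121
λ = 48.5000 pm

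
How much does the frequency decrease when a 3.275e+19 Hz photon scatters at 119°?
9.249e+18 Hz (decrease)

Convert frequency to wavelength (c = 299792458 m/s):
λ₀ = c/f₀ = 299792458/3.275e+19 = 9.1539682e-12 m = 9.1540 pm

Calculate Compton shift:
Δλ = λ_C(1 - cos(119°)) = 3.6026 pm

Final wavelength:
λ' = λ₀ + Δλ = 9.1540 + 3.6026 = 12.7566 pm

Final frequency:
f' = c/λ' = 299792458/1.2756577e-11 = 2.3501011e+19 Hz

Frequency shift (decrease):
Δf = f₀ - f' = 3.275e+19 - 2.3501011e+19 = 9.249e+18 Hz

(Intermediate values are shown rounded; full precision is carried through to the final answer.)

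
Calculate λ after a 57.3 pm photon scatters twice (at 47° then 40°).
58.6392 pm

Apply Compton shift twice:

First scattering at θ₁ = 47°:
Δλ₁ = λ_C(1 - cos(47°))
Δλ₁ = 2.4263 × 0.3180
Δλ₁ = 0.7716 pm

After first scattering:
λ₁ = 57.3 + 0.7716 = 58.0716 pm

Second scattering at θ₂ = 40°:
Δλ₂ = λ_C(1 - cos(40°))
Δλ₂ = 2.4263 × 0.2340
Δλ₂ = 0.5676 pm

Final wavelength:
λ₂ = 58.0716 + 0.5676 = 58.6392 pm

Total shift: Δλ_total = 0.7716 + 0.5676 = 1.3392 pm

(Intermediate values are shown rounded; full precision is carried through to the final answer.)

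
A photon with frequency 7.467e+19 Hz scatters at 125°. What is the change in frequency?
3.640e+19 Hz (decrease)

Convert frequency to wavelength (c = 299792458 m/s):
λ₀ = c/f₀ = 299792458/7.467e+19 = 4.0148983e-12 m = 4.0149 pm

Calculate Compton shift:
Δλ = λ_C(1 - cos(125°)) = 3.8180 pm

Final wavelength:
λ' = λ₀ + Δλ = 4.0149 + 3.8180 = 7.8329 pm

Final frequency:
f' = c/λ' = 299792458/7.8328829e-12 = 3.8273578e+19 Hz

Frequency shift (decrease):
Δf = f₀ - f' = 7.467e+19 - 3.8273578e+19 = 3.640e+19 Hz

(Intermediate values are shown rounded; full precision is carried through to the final answer.)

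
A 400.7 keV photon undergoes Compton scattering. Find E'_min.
156.0176 keV (at θ = 180°)

The scattered photon has minimum energy when its wavelength is maximum, i.e., when the Compton shift Δλ = λ_C(1 − cos θ) is maximum. This occurs at θ = 180° (backscattering), giving Δλ_max = 2λ_C = 4.8526 pm.

Initial wavelength: λ₀ = hc/E₀ = 3.0942 pm
Maximum final wavelength: λ'_max = λ₀ + 2λ_C = 3.0942 + 4.8526 = 7.9468 pm
Minimum final energy: E'_min = hc/λ'_max = 156.0176 keV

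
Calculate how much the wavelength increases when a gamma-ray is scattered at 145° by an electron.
4.4138 pm

Using the Compton scattering formula:
Δλ = λ_C(1 - cos θ)

where λ_C = h/(m_e·c) ≈ 2.4263 pm is the Compton wavelength of an electron.

For θ = 145°:
cos(145°) = -0.8192
1 - cos(145°) = 1.8192

Δλ = 2.4263 × 1.8192
Δλ = 4.4138 pm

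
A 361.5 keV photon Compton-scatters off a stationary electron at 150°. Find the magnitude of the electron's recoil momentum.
2.6856e-22 kg·m/s

The electron is initially at rest, so by conservation of momentum:
p⃗_e = p⃗₀ − p⃗'  (incident photon momentum minus scattered photon momentum)

Photon momentum magnitudes (p = h/λ = E/c):
λ₀ = hc/E₀ = 3.4297 pm → p₀ = h/λ₀ = 1.9320e-22 kg·m/s
Δλ = λ_C(1 − cos 150°) = 4.5276 pm
λ' = 7.9573 pm → p' = h/λ' = 8.3271e-23 kg·m/s

The scattered photon makes angle θ = 150° with the incident direction, so by the law of cosines:
|p⃗_e|² = p₀² + p'² − 2p₀p'cos θ
|p⃗_e|² = (1.9320e-22)² + (8.3271e-23)² − 2·1.9320e-22·8.3271e-23·cos(150°)
|p⃗_e| = 2.6856e-22 kg·m/s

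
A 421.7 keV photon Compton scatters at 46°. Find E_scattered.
336.8259 keV

First convert energy to wavelength:
λ = hc/E, with hc ≈ 1239.842 keV·pm (i.e. 1239.842 eV·nm)

For E = 421.7 keV = 421700 eV:
λ = 1239.842 keV·pm / 421.7 keV
λ = 2.9401 pm

Calculate the Compton shift:
Δλ = λ_C(1 - cos(46°)) = 2.4263 × 0.3053
Δλ = 0.7409 pm

Final wavelength:
λ' = 2.9401 + 0.7409 = 3.6810 pm

Final energy:
E' = hc/λ' = 1239.842 / 3.6810 = 336.8259 keV

(Intermediate values are shown rounded; full precision is carried through to the final answer.)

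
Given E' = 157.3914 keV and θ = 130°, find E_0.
318.6000 keV

Convert final energy to wavelength (hc ≈ 1239.842 keV·pm):
λ' = hc/E' = 1239.842 / 157.3914 = 7.8774 pm

Calculate the Compton shift:
Δλ = λ_C(1 - cos(130°))
Δλ = 2.4263 × (1 - cos(130°))
Δλ = 3.9859 pm

Initial wavelength:
λ = λ' - Δλ = 7.8774 - 3.9859 = 3.8915 pm

Initial energy:
E = hc/λ = 1239.842 / 3.8915 = 318.6000 keV

(Intermediate values are shown rounded; full precision is carried through to the final answer.)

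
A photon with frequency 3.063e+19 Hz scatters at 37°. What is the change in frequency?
1.456e+18 Hz (decrease)

Convert frequency to wavelength (c = 299792458 m/s):
λ₀ = c/f₀ = 299792458/3.063e+19 = 9.7875435e-12 m = 9.7875 pm

Calculate Compton shift:
Δλ = λ_C(1 - cos(37°)) = 0.4886 pm

Final wavelength:
λ' = λ₀ + Δλ = 9.7875 + 0.4886 = 10.2761 pm

Final frequency:
f' = c/λ' = 299792458/1.0276116e-11 = 2.9173712e+19 Hz

Frequency shift (decrease):
Δf = f₀ - f' = 3.063e+19 - 2.9173712e+19 = 1.456e+18 Hz

(Intermediate values are shown rounded; full precision is carried through to the final answer.)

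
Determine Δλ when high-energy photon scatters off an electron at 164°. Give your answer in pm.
4.7586 pm

Using the Compton scattering formula:
Δλ = λ_C(1 - cos θ)

where λ_C = h/(m_e·c) ≈ 2.4263 pm is the Compton wavelength of an electron.

For θ = 164°:
cos(164°) = -0.9613
1 - cos(164°) = 1.9613

Δλ = 2.4263 × 1.9613
Δλ = 4.7586 pm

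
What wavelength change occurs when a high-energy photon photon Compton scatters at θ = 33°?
0.3914 pm

Using the Compton scattering formula:
Δλ = λ_C(1 - cos θ)

where λ_C = h/(m_e·c) ≈ 2.4263 pm is the Compton wavelength of an electron.

For θ = 33°:
cos(33°) = 0.8387
1 - cos(33°) = 0.1613

Δλ = 2.4263 × 0.1613
Δλ = 0.3914 pm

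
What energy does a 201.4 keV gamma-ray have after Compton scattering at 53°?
174.0804 keV

First convert energy to wavelength:
λ = hc/E, with hc ≈ 1239.842 keV·pm (i.e. 1239.842 eV·nm)

For E = 201.4 keV = 201400 eV:
λ = 1239.842 keV·pm / 201.4 keV
λ = 6.1561 pm

Calculate the Compton shift:
Δλ = λ_C(1 - cos(53°)) = 2.4263 × 0.3982
Δλ = 0.9661 pm

Final wavelength:
λ' = 6.1561 + 0.9661 = 7.1222 pm

Final energy:
E' = hc/λ' = 1239.842 / 7.1222 = 174.0804 keV

(Intermediate values are shown rounded; full precision is carried through to the final answer.)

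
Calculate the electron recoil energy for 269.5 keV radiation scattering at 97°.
100.1812 keV

By energy conservation: K_e = E_initial - E_final

First find the scattered photon energy:
Initial wavelength: λ = hc/E = 4.6005 pm
Compton shift: Δλ = λ_C(1 - cos(97°)) = 2.7220 pm
Final wavelength: λ' = 4.6005 + 2.7220 = 7.3225 pm
Final photon energy: E' = hc/λ' = 169.3188 keV

Electron kinetic energy:
K_e = E - E' = 269.5000 - 169.3188 = 100.1812 keV

(Intermediate values are shown rounded; full precision is carried through to the final answer.)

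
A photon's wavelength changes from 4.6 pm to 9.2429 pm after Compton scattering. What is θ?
156.00°

First find the wavelength shift:
Δλ = λ' - λ = 9.2429 - 4.6 = 4.6429 pm

Using Δλ = λ_C(1 - cos θ), with λ_C = h/(m_e·c) ≈ 2.42631024 pm:
cos θ = 1 - Δλ/λ_C
cos θ = 1 - 4.6429/2.42631024
cos θ = -0.913564

θ = arccos(-0.913564)
θ = 156.00°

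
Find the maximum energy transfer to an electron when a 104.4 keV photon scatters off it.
30.2845 keV

Maximum energy transfer occurs at θ = 180° (backscattering).

Initial photon: E₀ = 104.4 keV → λ₀ = 11.8759 pm

Maximum Compton shift (at 180°):
Δλ_max = 2λ_C = 2 × 2.4263 = 4.8526 pm

Final wavelength:
λ' = 11.8759 + 4.8526 = 16.7285 pm

Minimum photon energy (maximum energy to electron):
E'_min = hc/λ' = 74.1155 keV

Maximum electron kinetic energy:
K_max = E₀ - E'_min = 104.4000 - 74.1155 = 30.2845 keV

(Intermediate values are shown rounded; full precision is carried through to the final answer.)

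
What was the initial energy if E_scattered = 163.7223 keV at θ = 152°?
412.7001 keV

Convert final energy to wavelength (hc ≈ 1239.842 keV·pm):
λ' = hc/E' = 1239.842 / 163.7223 = 7.5728 pm

Calculate the Compton shift:
Δλ = λ_C(1 - cos(152°))
Δλ = 2.4263 × (1 - cos(152°))
Δλ = 4.5686 pm

Initial wavelength:
λ = λ' - Δλ = 7.5728 - 4.5686 = 3.0042 pm

Initial energy:
E = hc/λ = 1239.842 / 3.0042 = 412.7001 keV

(Intermediate values are shown rounded; full precision is carried through to the final answer.)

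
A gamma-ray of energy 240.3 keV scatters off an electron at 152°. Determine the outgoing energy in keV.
127.4486 keV

First convert energy to wavelength:
λ = hc/E, with hc ≈ 1239.842 keV·pm (i.e. 1239.842 eV·nm)

For E = 240.3 keV = 240300 eV:
λ = 1239.842 keV·pm / 240.3 keV
λ = 5.1596 pm

Calculate the Compton shift:
Δλ = λ_C(1 - cos(152°)) = 2.4263 × 1.8829
Δλ = 4.5686 pm

Final wavelength:
λ' = 5.1596 + 4.5686 = 9.7282 pm

Final energy:
E' = hc/λ' = 1239.842 / 9.7282 = 127.4486 keV

(Intermediate values are shown rounded; full precision is carried through to the final answer.)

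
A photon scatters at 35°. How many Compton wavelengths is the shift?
0.1808 λ_C

The Compton shift formula is:
Δλ = λ_C(1 - cos θ)

Dividing both sides by λ_C:
Δλ/λ_C = 1 - cos θ

For θ = 35°:
Δλ/λ_C = 1 - cos(35°)
Δλ/λ_C = 1 - 0.8192
Δλ/λ_C = 0.1808

This means the shift is 0.1808 × λ_C = 0.4388 pm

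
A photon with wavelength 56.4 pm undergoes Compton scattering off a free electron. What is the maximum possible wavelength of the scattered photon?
61.2526 pm (at θ = 180°)

The Compton shift is Δλ = λ_C(1 − cos θ).

Since cos θ ranges from −1 to 1, the factor (1 − cos θ) ranges from 0 to 2; the maximum shift occurs at θ = 180° (backscattering):
Δλ_max = 2λ_C = 2 × 2.4263 pm = 4.8526 pm

Maximum scattered wavelength:
λ'_max = λ₀ + Δλ_max = 56.4 + 4.8526 = 61.2526 pm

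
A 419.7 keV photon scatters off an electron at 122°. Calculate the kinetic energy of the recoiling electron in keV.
233.7099 keV

By energy conservation: K_e = E_initial - E_final

First find the scattered photon energy:
Initial wavelength: λ = hc/E = 2.9541 pm
Compton shift: Δλ = λ_C(1 - cos(122°)) = 3.7121 pm
Final wavelength: λ' = 2.9541 + 3.7121 = 6.6662 pm
Final photon energy: E' = hc/λ' = 185.9901 keV

Electron kinetic energy:
K_e = E - E' = 419.7000 - 185.9901 = 233.7099 keV

(Intermediate values are shown rounded; full precision is carried through to the final answer.)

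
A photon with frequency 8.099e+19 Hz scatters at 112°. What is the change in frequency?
3.839e+19 Hz (decrease)

Convert frequency to wavelength (c = 299792458 m/s):
λ₀ = c/f₀ = 299792458/8.099e+19 = 3.7015984e-12 m = 3.7016 pm

Calculate Compton shift:
Δλ = λ_C(1 - cos(112°)) = 3.3352 pm

Final wavelength:
λ' = λ₀ + Δλ = 3.7016 + 3.3352 = 7.0368 pm

Final frequency:
f' = c/λ' = 299792458/7.0368205e-12 = 4.2603397e+19 Hz

Frequency shift (decrease):
Δf = f₀ - f' = 8.099e+19 - 4.2603397e+19 = 3.839e+19 Hz

(Intermediate values are shown rounded; full precision is carried through to the final answer.)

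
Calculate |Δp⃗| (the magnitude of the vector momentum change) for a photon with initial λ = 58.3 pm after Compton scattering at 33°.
6.4348e-24 kg·m/s

Photon momentum magnitude is p = h/λ.

Initial momentum:
p₀ = h/λ = 6.6261e-34/5.8300e-11 = 1.1365e-23 kg·m/s

After scattering:
λ' = λ + Δλ = 58.3 + 0.3914 = 58.6914 pm
p' = h/λ' = 6.6261e-34/5.8691e-11 = 1.1290e-23 kg·m/s

Momentum is a vector; the scattered photon's direction makes angle θ = 33° with the incident direction. The magnitude of the vector change Δp⃗ = p⃗₀ − p⃗' is found from the law of cosines:
|Δp⃗|² = p₀² + p'² − 2p₀p'cos θ
|Δp⃗|² = (1.1365e-23)² + (1.1290e-23)² − 2·1.1365e-23·1.1290e-23·cos(33°)
|Δp⃗| = 6.4348e-24 kg·m/s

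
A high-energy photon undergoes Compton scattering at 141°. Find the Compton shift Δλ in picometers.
4.3119 pm

Using the Compton scattering formula:
Δλ = λ_C(1 - cos θ)

where λ_C = h/(m_e·c) ≈ 2.4263 pm is the Compton wavelength of an electron.

For θ = 141°:
cos(141°) = -0.7771
1 - cos(141°) = 1.7771

Δλ = 2.4263 × 1.7771
Δλ = 4.3119 pm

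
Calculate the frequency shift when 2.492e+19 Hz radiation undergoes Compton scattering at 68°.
2.791e+18 Hz (decrease)

Convert frequency to wavelength (c = 299792458 m/s):
λ₀ = c/f₀ = 299792458/2.492e+19 = 1.2030195e-11 m = 12.0302 pm

Calculate Compton shift:
Δλ = λ_C(1 - cos(68°)) = 1.5174 pm

Final wavelength:
λ' = λ₀ + Δλ = 12.0302 + 1.5174 = 13.5476 pm

Final frequency:
f' = c/λ' = 299792458/1.3547593e-11 = 2.2128835e+19 Hz

Frequency shift (decrease):
Δf = f₀ - f' = 2.492e+19 - 2.2128835e+19 = 2.791e+18 Hz

(Intermediate values are shown rounded; full precision is carried through to the final answer.)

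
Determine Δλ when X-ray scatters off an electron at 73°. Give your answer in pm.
1.7169 pm

Using the Compton scattering formula:
Δλ = λ_C(1 - cos θ)

where λ_C = h/(m_e·c) ≈ 2.4263 pm is the Compton wavelength of an electron.

For θ = 73°:
cos(73°) = 0.2924
1 - cos(73°) = 0.7076

Δλ = 2.4263 × 0.7076
Δλ = 1.7169 pm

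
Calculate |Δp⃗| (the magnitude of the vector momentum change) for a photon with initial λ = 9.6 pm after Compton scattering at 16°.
1.9130e-23 kg·m/s

Photon momentum magnitude is p = h/λ.

Initial momentum:
p₀ = h/λ = 6.6261e-34/9.6000e-12 = 6.9022e-23 kg·m/s

After scattering:
λ' = λ + Δλ = 9.6 + 0.0940 = 9.6940 pm
p' = h/λ' = 6.6261e-34/9.6940e-12 = 6.8352e-23 kg·m/s

Momentum is a vector; the scattered photon's direction makes angle θ = 16° with the incident direction. The magnitude of the vector change Δp⃗ = p⃗₀ − p⃗' is found from the law of cosines:
|Δp⃗|² = p₀² + p'² − 2p₀p'cos θ
|Δp⃗|² = (6.9022e-23)² + (6.8352e-23)² − 2·6.9022e-23·6.8352e-23·cos(16°)
|Δp⃗| = 1.9130e-23 kg·m/s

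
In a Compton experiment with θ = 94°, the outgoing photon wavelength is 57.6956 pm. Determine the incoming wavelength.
55.1000 pm

From λ' = λ + Δλ, we have λ = λ' - Δλ

First calculate the Compton shift:
Δλ = λ_C(1 - cos θ)
Δλ = 2.4263 × (1 - cos(94°))
Δλ = 2.4263 × 1.0698
Δλ = 2.5956 pm

Initial wavelength:
λ = λ' - Δλ
λ = 57.6956 - 2.5956
λ = 55.1000 pm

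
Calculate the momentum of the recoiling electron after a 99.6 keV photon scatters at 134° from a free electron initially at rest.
8.5985e-23 kg·m/s

The electron is initially at rest, so by conservation of momentum:
p⃗_e = p⃗₀ − p⃗'  (incident photon momentum minus scattered photon momentum)

Photon momentum magnitudes (p = h/λ = E/c):
λ₀ = hc/E₀ = 12.4482 pm → p₀ = h/λ₀ = 5.3229e-23 kg·m/s
Δλ = λ_C(1 − cos 134°) = 4.1118 pm
λ' = 16.5600 pm → p' = h/λ' = 4.0013e-23 kg·m/s

The scattered photon makes angle θ = 134° with the incident direction, so by the law of cosines:
|p⃗_e|² = p₀² + p'² − 2p₀p'cos θ
|p⃗_e|² = (5.3229e-23)² + (4.0013e-23)² − 2·5.3229e-23·4.0013e-23·cos(134°)
|p⃗_e| = 8.5985e-23 kg·m/s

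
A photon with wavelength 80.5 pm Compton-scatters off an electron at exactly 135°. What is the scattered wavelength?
84.6420 pm

Using the Compton formula: λ' = λ + λ_C(1 − cos θ)

For θ = 135°, cos θ = -√2/2 (exact) ≈ -0.7071, so:
1 − cos 135° = 1 − (-√2/2) ≈ 1.7071

Δλ = λ_C × 1.7071 = 2.4263 × 1.7071 = 4.1420 pm

λ' = 80.5 + 4.1420 = 84.6420 pm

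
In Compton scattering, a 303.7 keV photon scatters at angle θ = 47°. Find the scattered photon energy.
255.4254 keV

First convert energy to wavelength:
λ = hc/E, with hc ≈ 1239.842 keV·pm (i.e. 1239.842 eV·nm)

For E = 303.7 keV = 303700 eV:
λ = 1239.842 keV·pm / 303.7 keV
λ = 4.0825 pm

Calculate the Compton shift:
Δλ = λ_C(1 - cos(47°)) = 2.4263 × 0.3180
Δλ = 0.7716 pm

Final wavelength:
λ' = 4.0825 + 0.7716 = 4.8540 pm

Final energy:
E' = hc/λ' = 1239.842 / 4.8540 = 255.4254 keV

(Intermediate values are shown rounded; full precision is carried through to the final answer.)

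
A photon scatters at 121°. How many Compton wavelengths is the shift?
1.5150 λ_C

The Compton shift formula is:
Δλ = λ_C(1 - cos θ)

Dividing both sides by λ_C:
Δλ/λ_C = 1 - cos θ

For θ = 121°:
Δλ/λ_C = 1 - cos(121°)
Δλ/λ_C = 1 - -0.5150
Δλ/λ_C = 1.5150

This means the shift is 1.5150 × λ_C = 3.6760 pm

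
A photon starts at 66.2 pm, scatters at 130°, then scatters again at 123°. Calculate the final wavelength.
73.9337 pm

Apply Compton shift twice:

First scattering at θ₁ = 130°:
Δλ₁ = λ_C(1 - cos(130°))
Δλ₁ = 2.4263 × 1.6428
Δλ₁ = 3.9859 pm

After first scattering:
λ₁ = 66.2 + 3.9859 = 70.1859 pm

Second scattering at θ₂ = 123°:
Δλ₂ = λ_C(1 - cos(123°))
Δλ₂ = 2.4263 × 1.5446
Δλ₂ = 3.7478 pm

Final wavelength:
λ₂ = 70.1859 + 3.7478 = 73.9337 pm

Total shift: Δλ_total = 3.9859 + 3.7478 = 7.7337 pm

(Intermediate values are shown rounded; full precision is carried through to the final answer.)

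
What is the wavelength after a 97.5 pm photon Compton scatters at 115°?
100.9517 pm

Using the Compton scattering formula:
λ' = λ + Δλ = λ + λ_C(1 - cos θ)

Given:
- Initial wavelength λ = 97.5 pm
- Scattering angle θ = 115°
- Compton wavelength λ_C ≈ 2.4263 pm

Calculate the shift:
Δλ = 2.4263 × (1 - cos(115°))
Δλ = 2.4263 × 1.4226
Δλ = 3.4517 pm

Final wavelength:
λ' = 97.5 + 3.4517 = 100.9517 pm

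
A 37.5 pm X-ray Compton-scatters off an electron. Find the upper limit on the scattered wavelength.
42.3526 pm (at θ = 180°)

The Compton shift is Δλ = λ_C(1 − cos θ).

Since cos θ ranges from −1 to 1, the factor (1 − cos θ) ranges from 0 to 2; the maximum shift occurs at θ = 180° (backscattering):
Δλ_max = 2λ_C = 2 × 2.4263 pm = 4.8526 pm

Maximum scattered wavelength:
λ'_max = λ₀ + Δλ_max = 37.5 + 4.8526 = 42.3526 pm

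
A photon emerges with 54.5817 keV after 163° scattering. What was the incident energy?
68.9999 keV

Convert final energy to wavelength (hc ≈ 1239.842 keV·pm):
λ' = hc/E' = 1239.842 / 54.5817 = 22.7153 pm

Calculate the Compton shift:
Δλ = λ_C(1 - cos(163°))
Δλ = 2.4263 × (1 - cos(163°))
Δλ = 4.7466 pm

Initial wavelength:
λ = λ' - Δλ = 22.7153 - 4.7466 = 17.9687 pm

Initial energy:
E = hc/λ = 1239.842 / 17.9687 = 68.9999 keV

(Intermediate values are shown rounded; full precision is carried through to the final answer.)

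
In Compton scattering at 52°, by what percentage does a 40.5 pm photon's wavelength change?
2.3025%

Calculate the Compton shift:
Δλ = λ_C(1 - cos(52°))
Δλ = 2.4263 × (1 - cos(52°))
Δλ = 2.4263 × 0.3843
Δλ = 0.9325 pm

Percentage change:
(Δλ/λ₀) × 100 = (0.9325/40.5) × 100
= 2.3025%

(Intermediate values are shown rounded; full precision is carried through to the final answer.)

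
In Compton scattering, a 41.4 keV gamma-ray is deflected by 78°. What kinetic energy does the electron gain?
2.4966 keV

By energy conservation: K_e = E_initial - E_final

First find the scattered photon energy:
Initial wavelength: λ = hc/E = 29.9479 pm
Compton shift: Δλ = λ_C(1 - cos(78°)) = 1.9219 pm
Final wavelength: λ' = 29.9479 + 1.9219 = 31.8697 pm
Final photon energy: E' = hc/λ' = 38.9034 keV

Electron kinetic energy:
K_e = E - E' = 41.4000 - 38.9034 = 2.4966 keV

(Intermediate values are shown rounded; full precision is carried through to the final answer.)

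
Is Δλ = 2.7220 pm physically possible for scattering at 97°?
Yes, consistent

Calculate the expected shift for θ = 97°:

Δλ_expected = λ_C(1 - cos(97°))
Δλ_expected = 2.4263 × (1 - cos(97°))
Δλ_expected = 2.4263 × 1.1219
Δλ_expected = 2.7220 pm

Given shift: 2.7220 pm
Expected shift: 2.7220 pm
Difference: 0.0000 pm

The values match. This is consistent with Compton scattering at the stated angle.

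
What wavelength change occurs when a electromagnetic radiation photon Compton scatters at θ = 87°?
2.2993 pm

Using the Compton scattering formula:
Δλ = λ_C(1 - cos θ)

where λ_C = h/(m_e·c) ≈ 2.4263 pm is the Compton wavelength of an electron.

For θ = 87°:
cos(87°) = 0.0523
1 - cos(87°) = 0.9477

Δλ = 2.4263 × 0.9477
Δλ = 2.2993 pm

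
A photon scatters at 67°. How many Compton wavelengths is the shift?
0.6093 λ_C

The Compton shift formula is:
Δλ = λ_C(1 - cos θ)

Dividing both sides by λ_C:
Δλ/λ_C = 1 - cos θ

For θ = 67°:
Δλ/λ_C = 1 - cos(67°)
Δλ/λ_C = 1 - 0.3907
Δλ/λ_C = 0.6093

This means the shift is 0.6093 × λ_C = 1.4783 pm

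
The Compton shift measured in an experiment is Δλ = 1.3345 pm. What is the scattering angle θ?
63.26°

From the Compton formula Δλ = λ_C(1 - cos θ), we can solve for θ:

cos θ = 1 - Δλ/λ_C

Given:
- Δλ = 1.3345 pm
- λ_C = h/(m_e·c) ≈ 2.42631024 pm

cos θ = 1 - 1.3345/2.42631024
cos θ = 1 - 0.550012
cos θ = 0.449988

θ = arccos(0.449988)
θ = 63.26°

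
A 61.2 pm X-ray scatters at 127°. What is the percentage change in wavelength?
6.3505%

Calculate the Compton shift:
Δλ = λ_C(1 - cos(127°))
Δλ = 2.4263 × (1 - cos(127°))
Δλ = 2.4263 × 1.6018
Δλ = 3.8865 pm

Percentage change:
(Δλ/λ₀) × 100 = (3.8865/61.2) × 100
= 6.3505%

(Intermediate values are shown rounded; full precision is carried through to the final answer.)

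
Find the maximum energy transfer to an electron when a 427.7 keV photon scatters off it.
267.7509 keV

Maximum energy transfer occurs at θ = 180° (backscattering).

Initial photon: E₀ = 427.7 keV → λ₀ = 2.8989 pm

Maximum Compton shift (at 180°):
Δλ_max = 2λ_C = 2 × 2.4263 = 4.8526 pm

Final wavelength:
λ' = 2.8989 + 4.8526 = 7.7515 pm

Minimum photon energy (maximum energy to electron):
E'_min = hc/λ' = 159.9491 keV

Maximum electron kinetic energy:
K_max = E₀ - E'_min = 427.7000 - 159.9491 = 267.7509 keV

(Intermediate values are shown rounded; full precision is carried through to the final answer.)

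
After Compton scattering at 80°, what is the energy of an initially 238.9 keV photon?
172.3252 keV

First convert energy to wavelength:
λ = hc/E, with hc ≈ 1239.842 keV·pm (i.e. 1239.842 eV·nm)

For E = 238.9 keV = 238900 eV:
λ = 1239.842 keV·pm / 238.9 keV
λ = 5.1898 pm

Calculate the Compton shift:
Δλ = λ_C(1 - cos(80°)) = 2.4263 × 0.8264
Δλ = 2.0050 pm

Final wavelength:
λ' = 5.1898 + 2.0050 = 7.1948 pm

Final energy:
E' = hc/λ' = 1239.842 / 7.1948 = 172.3252 keV

(Intermediate values are shown rounded; full precision is carried through to the final answer.)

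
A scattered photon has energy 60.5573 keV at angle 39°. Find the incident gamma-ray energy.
62.2000 keV

Convert final energy to wavelength (hc ≈ 1239.842 keV·pm):
λ' = hc/E' = 1239.842 / 60.5573 = 20.4739 pm

Calculate the Compton shift:
Δλ = λ_C(1 - cos(39°))
Δλ = 2.4263 × (1 - cos(39°))
Δλ = 0.5407 pm

Initial wavelength:
λ = λ' - Δλ = 20.4739 - 0.5407 = 19.9332 pm

Initial energy:
E = hc/λ = 1239.842 / 19.9332 = 62.2000 keV

(Intermediate values are shown rounded; full precision is carried through to the final answer.)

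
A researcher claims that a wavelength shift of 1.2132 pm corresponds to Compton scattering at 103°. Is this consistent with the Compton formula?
No, inconsistent

Calculate the expected shift for θ = 103°:

Δλ_expected = λ_C(1 - cos(103°))
Δλ_expected = 2.4263 × (1 - cos(103°))
Δλ_expected = 2.4263 × 1.2250
Δλ_expected = 2.9721 pm

Given shift: 1.2132 pm
Expected shift: 2.9721 pm
Difference: 1.7590 pm

The values do not match. The given shift corresponds to θ ≈ 60.0°, not 103°.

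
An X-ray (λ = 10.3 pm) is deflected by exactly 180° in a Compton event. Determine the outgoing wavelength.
15.1526 pm

Using the Compton formula: λ' = λ + λ_C(1 − cos θ)

For θ = 180°, cos θ = -1 (exact) = -1.0000, so:
1 − cos 180° = 1 − (-1) = 2.0000

Δλ = λ_C × 2.0000 = 2.4263 × 2.0000 = 4.8526 pm

λ' = 10.3 + 4.8526 = 15.1526 pm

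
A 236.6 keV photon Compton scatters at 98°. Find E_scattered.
154.8983 keV

First convert energy to wavelength:
λ = hc/E, with hc ≈ 1239.842 keV·pm (i.e. 1239.842 eV·nm)

For E = 236.6 keV = 236600 eV:
λ = 1239.842 keV·pm / 236.6 keV
λ = 5.2402 pm

Calculate the Compton shift:
Δλ = λ_C(1 - cos(98°)) = 2.4263 × 1.1392
Δλ = 2.7640 pm

Final wavelength:
λ' = 5.2402 + 2.7640 = 8.0042 pm

Final energy:
E' = hc/λ' = 1239.842 / 8.0042 = 154.8983 keV

(Intermediate values are shown rounded; full precision is carried through to the final answer.)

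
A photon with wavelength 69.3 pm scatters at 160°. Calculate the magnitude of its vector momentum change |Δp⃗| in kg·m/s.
1.8234e-23 kg·m/s

Photon momentum magnitude is p = h/λ.

Initial momentum:
p₀ = h/λ = 6.6261e-34/6.9300e-11 = 9.5614e-24 kg·m/s

After scattering:
λ' = λ + Δλ = 69.3 + 4.7063 = 74.0063 pm
p' = h/λ' = 6.6261e-34/7.4006e-11 = 8.9534e-24 kg·m/s

Momentum is a vector; the scattered photon's direction makes angle θ = 160° with the incident direction. The magnitude of the vector change Δp⃗ = p⃗₀ − p⃗' is found from the law of cosines:
|Δp⃗|² = p₀² + p'² − 2p₀p'cos θ
|Δp⃗|² = (9.5614e-24)² + (8.9534e-24)² − 2·9.5614e-24·8.9534e-24·cos(160°)
|Δp⃗| = 1.8234e-23 kg·m/s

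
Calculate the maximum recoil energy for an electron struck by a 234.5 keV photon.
112.2251 keV

Maximum energy transfer occurs at θ = 180° (backscattering).

Initial photon: E₀ = 234.5 keV → λ₀ = 5.2872 pm

Maximum Compton shift (at 180°):
Δλ_max = 2λ_C = 2 × 2.4263 = 4.8526 pm

Final wavelength:
λ' = 5.2872 + 4.8526 = 10.1398 pm

Minimum photon energy (maximum energy to electron):
E'_min = hc/λ' = 122.2749 keV

Maximum electron kinetic energy:
K_max = E₀ - E'_min = 234.5000 - 122.2749 = 112.2251 keV

(Intermediate values are shown rounded; full precision is carried through to the final answer.)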